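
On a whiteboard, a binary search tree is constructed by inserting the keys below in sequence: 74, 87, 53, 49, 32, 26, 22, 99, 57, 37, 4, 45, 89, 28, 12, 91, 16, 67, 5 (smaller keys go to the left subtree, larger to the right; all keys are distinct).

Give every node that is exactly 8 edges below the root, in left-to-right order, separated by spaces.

74: root
87: right child of 74 (depth 1)
53: left child of 74 (depth 1)
49: left child of 53 (depth 2)
32: left child of 49 (depth 3)
26: left child of 32 (depth 4)
22: left child of 26 (depth 5)
99: right child of 87 (depth 2)
57: right child of 53 (depth 2)
37: right child of 32 (depth 4)
4: left child of 22 (depth 6)
45: right child of 37 (depth 5)
89: left child of 99 (depth 3)
28: right child of 26 (depth 5)
12: right child of 4 (depth 7)
91: right child of 89 (depth 4)
16: right child of 12 (depth 8)
67: right child of 57 (depth 3)
5: left child of 12 (depth 8)

5 16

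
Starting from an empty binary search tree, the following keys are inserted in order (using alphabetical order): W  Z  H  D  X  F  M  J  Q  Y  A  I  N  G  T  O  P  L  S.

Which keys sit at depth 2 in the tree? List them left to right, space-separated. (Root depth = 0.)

D M X

Insert W: tree is empty, so W becomes the root.
Insert Z: Z > W → go right. Place as right child of W.
Insert H: H < W → go left. Place as left child of W.
Insert D: D < W → go left; D < H → go left. Place as left child of H.
Insert X: X > W → go right; X < Z → go left. Place as left child of Z.
Insert F: F < W → go left; F < H → go left; F > D → go right. Place as right child of D.
Insert M: M < W → go left; M > H → go right. Place as right child of H.
Insert J: J < W → go left; J > H → go right; J < M → go left. Place as left child of M.
Insert Q: Q < W → go left; Q > H → go right; Q > M → go right. Place as right child of M.
Insert Y: Y > W → go right; Y < Z → go left; Y > X → go right. Place as right child of X.
Insert A: A < W → go left; A < H → go left; A < D → go left. Place as left child of D.
Insert I: I < W → go left; I > H → go right; I < M → go left; I < J → go left. Place as left child of J.
Insert N: N < W → go left; N > H → go right; N > M → go right; N < Q → go left. Place as left child of Q.
Insert G: G < W → go left; G < H → go left; G > D → go right; G > F → go right. Place as right child of F.
Insert T: T < W → go left; T > H → go right; T > M → go right; T > Q → go right. Place as right child of Q.
Insert O: O < W → go left; O > H → go right; O > M → go right; O < Q → go left; O > N → go right. Place as right child of N.
Insert P: P < W → go left; P > H → go right; P > M → go right; P < Q → go left; P > N → go right; P > O → go right. Place as right child of O.
Insert L: L < W → go left; L > H → go right; L < M → go left; L > J → go right. Place as right child of J.
Insert S: S < W → go left; S > H → go right; S > M → go right; S > Q → go right; S < T → go left. Place as left child of T.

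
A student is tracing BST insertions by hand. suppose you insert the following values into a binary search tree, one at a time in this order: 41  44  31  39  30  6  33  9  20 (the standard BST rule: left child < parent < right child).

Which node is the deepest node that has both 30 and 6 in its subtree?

Resulting structure (node: left, right):
  41: L=31, R=44
  44: L=–, R=–
  31: L=30, R=39
  39: L=33, R=–
  30: L=6, R=–
  6: L=–, R=9
  33: L=–, R=–
  9: L=–, R=20
  20: L=–, R=–

Path to 30: 41 → 31 → 30
Path to 6: 41 → 31 → 30 → 6
30 lies on both paths and is an ancestor of the other node.

30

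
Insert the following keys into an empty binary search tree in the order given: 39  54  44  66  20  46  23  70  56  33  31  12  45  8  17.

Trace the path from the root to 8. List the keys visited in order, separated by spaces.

39 20 12 8

Insert 39: tree is empty, so 39 becomes the root.
Insert 54: 54 > 39 → go right. Place as right child of 39.
Insert 44: 44 > 39 → go right; 44 < 54 → go left. Place as left child of 54.
Insert 66: 66 > 39 → go right; 66 > 54 → go right. Place as right child of 54.
Insert 20: 20 < 39 → go left. Place as left child of 39.
Insert 46: 46 > 39 → go right; 46 < 54 → go left; 46 > 44 → go right. Place as right child of 44.
Insert 23: 23 < 39 → go left; 23 > 20 → go right. Place as right child of 20.
Insert 70: 70 > 39 → go right; 70 > 54 → go right; 70 > 66 → go right. Place as right child of 66.
Insert 56: 56 > 39 → go right; 56 > 54 → go right; 56 < 66 → go left. Place as left child of 66.
Insert 33: 33 < 39 → go left; 33 > 20 → go right; 33 > 23 → go right. Place as right child of 23.
Insert 31: 31 < 39 → go left; 31 > 20 → go right; 31 > 23 → go right; 31 < 33 → go left. Place as left child of 33.
Insert 12: 12 < 39 → go left; 12 < 20 → go left. Place as left child of 20.
Insert 45: 45 > 39 → go right; 45 < 54 → go left; 45 > 44 → go right; 45 < 46 → go left. Place as left child of 46.
Insert 8: 8 < 39 → go left; 8 < 20 → go left; 8 < 12 → go left. Place as left child of 12.
Insert 17: 17 < 39 → go left; 17 < 20 → go left; 17 > 12 → go right. Place as right child of 12.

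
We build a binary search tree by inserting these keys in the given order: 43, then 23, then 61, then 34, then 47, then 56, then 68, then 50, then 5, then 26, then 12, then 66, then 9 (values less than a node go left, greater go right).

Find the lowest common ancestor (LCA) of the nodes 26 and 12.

23

Insert 43: tree is empty, so 43 becomes the root.
Insert 23: 23 < 43 → go left. Place as left child of 43.
Insert 61: 61 > 43 → go right. Place as right child of 43.
Insert 34: 34 < 43 → go left; 34 > 23 → go right. Place as right child of 23.
Insert 47: 47 > 43 → go right; 47 < 61 → go left. Place as left child of 61.
Insert 56: 56 > 43 → go right; 56 < 61 → go left; 56 > 47 → go right. Place as right child of 47.
Insert 68: 68 > 43 → go right; 68 > 61 → go right. Place as right child of 61.
Insert 50: 50 > 43 → go right; 50 < 61 → go left; 50 > 47 → go right; 50 < 56 → go left. Place as left child of 56.
Insert 5: 5 < 43 → go left; 5 < 23 → go left. Place as left child of 23.
Insert 26: 26 < 43 → go left; 26 > 23 → go right; 26 < 34 → go left. Place as left child of 34.
Insert 12: 12 < 43 → go left; 12 < 23 → go left; 12 > 5 → go right. Place as right child of 5.
Insert 66: 66 > 43 → go right; 66 > 61 → go right; 66 < 68 → go left. Place as left child of 68.
Insert 9: 9 < 43 → go left; 9 < 23 → go left; 9 > 5 → go right; 9 < 12 → go left. Place as left child of 12.

Path to 26: 43 → 23 → 34 → 26
Path to 12: 43 → 23 → 5 → 12
The paths share a prefix ending at 23, then split left and right.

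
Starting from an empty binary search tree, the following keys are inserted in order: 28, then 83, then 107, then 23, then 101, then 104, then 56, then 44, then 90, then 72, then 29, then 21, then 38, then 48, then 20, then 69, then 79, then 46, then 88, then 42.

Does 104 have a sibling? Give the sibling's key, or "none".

90

Insert 28: tree is empty, so 28 becomes the root.
Insert 83: 83 > 28 → go right. Place as right child of 28.
Insert 107: 107 > 28 → go right; 107 > 83 → go right. Place as right child of 83.
Insert 23: 23 < 28 → go left. Place as left child of 28.
Insert 101: 101 > 28 → go right; 101 > 83 → go right; 101 < 107 → go left. Place as left child of 107.
Insert 104: 104 > 28 → go right; 104 > 83 → go right; 104 < 107 → go left; 104 > 101 → go right. Place as right child of 101.
Insert 56: 56 > 28 → go right; 56 < 83 → go left. Place as left child of 83.
Insert 44: 44 > 28 → go right; 44 < 83 → go left; 44 < 56 → go left. Place as left child of 56.
Insert 90: 90 > 28 → go right; 90 > 83 → go right; 90 < 107 → go left; 90 < 101 → go left. Place as left child of 101.
Insert 72: 72 > 28 → go right; 72 < 83 → go left; 72 > 56 → go right. Place as right child of 56.
Insert 29: 29 > 28 → go right; 29 < 83 → go left; 29 < 56 → go left; 29 < 44 → go left. Place as left child of 44.
Insert 21: 21 < 28 → go left; 21 < 23 → go left. Place as left child of 23.
Insert 38: 38 > 28 → go right; 38 < 83 → go left; 38 < 56 → go left; 38 < 44 → go left; 38 > 29 → go right. Place as right child of 29.
Insert 48: 48 > 28 → go right; 48 < 83 → go left; 48 < 56 → go left; 48 > 44 → go right. Place as right child of 44.
Insert 20: 20 < 28 → go left; 20 < 23 → go left; 20 < 21 → go left. Place as left child of 21.
Insert 69: 69 > 28 → go right; 69 < 83 → go left; 69 > 56 → go right; 69 < 72 → go left. Place as left child of 72.
Insert 79: 79 > 28 → go right; 79 < 83 → go left; 79 > 56 → go right; 79 > 72 → go right. Place as right child of 72.
Insert 46: 46 > 28 → go right; 46 < 83 → go left; 46 < 56 → go left; 46 > 44 → go right; 46 < 48 → go left. Place as left child of 48.
Insert 88: 88 > 28 → go right; 88 > 83 → go right; 88 < 107 → go left; 88 < 101 → go left; 88 < 90 → go left. Place as left child of 90.
Insert 42: 42 > 28 → go right; 42 < 83 → go left; 42 < 56 → go left; 42 < 44 → go left; 42 > 29 → go right; 42 > 38 → go right. Place as right child of 38.

104's parent is 101; the other child of 101 is 90.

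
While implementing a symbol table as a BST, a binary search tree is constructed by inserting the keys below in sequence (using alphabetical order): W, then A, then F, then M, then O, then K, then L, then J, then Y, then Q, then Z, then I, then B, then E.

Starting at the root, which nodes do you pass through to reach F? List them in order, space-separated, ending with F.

Insert W: tree is empty, so W becomes the root.
Insert A: A < W → go left. Place as left child of W.
Insert F: F < W → go left; F > A → go right. Place as right child of A.
Insert M: M < W → go left; M > A → go right; M > F → go right. Place as right child of F.
Insert O: O < W → go left; O > A → go right; O > F → go right; O > M → go right. Place as right child of M.
Insert K: K < W → go left; K > A → go right; K > F → go right; K < M → go left. Place as left child of M.
Insert L: L < W → go left; L > A → go right; L > F → go right; L < M → go left; L > K → go right. Place as right child of K.
Insert J: J < W → go left; J > A → go right; J > F → go right; J < M → go left; J < K → go left. Place as left child of K.
Insert Y: Y > W → go right. Place as right child of W.
Insert Q: Q < W → go left; Q > A → go right; Q > F → go right; Q > M → go right; Q > O → go right. Place as right child of O.
Insert Z: Z > W → go right; Z > Y → go right. Place as right child of Y.
Insert I: I < W → go left; I > A → go right; I > F → go right; I < M → go left; I < K → go left; I < J → go left. Place as left child of J.
Insert B: B < W → go left; B > A → go right; B < F → go left. Place as left child of F.
Insert E: E < W → go left; E > A → go right; E < F → go left; E > B → go right. Place as right child of B.

W A F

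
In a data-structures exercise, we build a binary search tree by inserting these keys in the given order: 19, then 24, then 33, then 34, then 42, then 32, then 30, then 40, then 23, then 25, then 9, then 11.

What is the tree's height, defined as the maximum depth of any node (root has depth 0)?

19: root
24: right child of 19 (depth 1)
33: right child of 24 (depth 2)
34: right child of 33 (depth 3)
42: right child of 34 (depth 4)
32: left child of 33 (depth 3)
30: left child of 32 (depth 4)
40: left child of 42 (depth 5)
23: left child of 24 (depth 2)
25: left child of 30 (depth 5)
9: left child of 19 (depth 1)
11: right child of 9 (depth 2)

The deepest node is 40 at depth 5.

5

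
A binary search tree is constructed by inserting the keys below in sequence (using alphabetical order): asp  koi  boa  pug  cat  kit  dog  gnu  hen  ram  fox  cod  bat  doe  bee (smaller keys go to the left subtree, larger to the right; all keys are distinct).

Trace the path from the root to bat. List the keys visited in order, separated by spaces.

Insert asp: tree is empty, so asp becomes the root.
Insert koi: koi > asp → go right. Place as right child of asp.
Insert boa: boa > asp → go right; boa < koi → go left. Place as left child of koi.
Insert pug: pug > asp → go right; pug > koi → go right. Place as right child of koi.
Insert cat: cat > asp → go right; cat < koi → go left; cat > boa → go right. Place as right child of boa.
Insert kit: kit > asp → go right; kit < koi → go left; kit > boa → go right; kit > cat → go right. Place as right child of cat.
Insert dog: dog > asp → go right; dog < koi → go left; dog > boa → go right; dog > cat → go right; dog < kit → go left. Place as left child of kit.
Insert gnu: gnu > asp → go right; gnu < koi → go left; gnu > boa → go right; gnu > cat → go right; gnu < kit → go left; gnu > dog → go right. Place as right child of dog.
Insert hen: hen > asp → go right; hen < koi → go left; hen > boa → go right; hen > cat → go right; hen < kit → go left; hen > dog → go right; hen > gnu → go right. Place as right child of gnu.
Insert ram: ram > asp → go right; ram > koi → go right; ram > pug → go right. Place as right child of pug.
Insert fox: fox > asp → go right; fox < koi → go left; fox > boa → go right; fox > cat → go right; fox < kit → go left; fox > dog → go right; fox < gnu → go left. Place as left child of gnu.
Insert cod: cod > asp → go right; cod < koi → go left; cod > boa → go right; cod > cat → go right; cod < kit → go left; cod < dog → go left. Place as left child of dog.
Insert bat: bat > asp → go right; bat < koi → go left; bat < boa → go left. Place as left child of boa.
Insert doe: doe > asp → go right; doe < koi → go left; doe > boa → go right; doe > cat → go right; doe < kit → go left; doe < dog → go left; doe > cod → go right. Place as right child of cod.
Insert bee: bee > asp → go right; bee < koi → go left; bee < boa → go left; bee > bat → go right. Place as right child of bat.

asp koi boa bat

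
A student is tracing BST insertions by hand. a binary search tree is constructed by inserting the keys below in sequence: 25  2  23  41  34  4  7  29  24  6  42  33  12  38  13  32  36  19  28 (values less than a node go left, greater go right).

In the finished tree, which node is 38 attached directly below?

34

25: root
2: left child of 25 (depth 1)
23: right child of 2 (depth 2)
41: right child of 25 (depth 1)
34: left child of 41 (depth 2)
4: left child of 23 (depth 3)
7: right child of 4 (depth 4)
29: left child of 34 (depth 3)
24: right child of 23 (depth 3)
6: left child of 7 (depth 5)
42: right child of 41 (depth 2)
33: right child of 29 (depth 4)
12: right child of 7 (depth 5)
38: right child of 34 (depth 3)
13: right child of 12 (depth 6)
32: left child of 33 (depth 5)
36: left child of 38 (depth 4)
19: right child of 13 (depth 7)
28: left child of 29 (depth 4)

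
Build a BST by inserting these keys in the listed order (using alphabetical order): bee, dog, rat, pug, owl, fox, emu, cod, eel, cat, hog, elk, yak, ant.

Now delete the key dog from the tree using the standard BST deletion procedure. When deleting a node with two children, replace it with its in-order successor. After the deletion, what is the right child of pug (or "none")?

none

Insert bee: tree is empty, so bee becomes the root.
Insert dog: dog > bee → go right. Place as right child of bee.
Insert rat: rat > bee → go right; rat > dog → go right. Place as right child of dog.
Insert pug: pug > bee → go right; pug > dog → go right; pug < rat → go left. Place as left child of rat.
Insert owl: owl > bee → go right; owl > dog → go right; owl < rat → go left; owl < pug → go left. Place as left child of pug.
Insert fox: fox > bee → go right; fox > dog → go right; fox < rat → go left; fox < pug → go left; fox < owl → go left. Place as left child of owl.
Insert emu: emu > bee → go right; emu > dog → go right; emu < rat → go left; emu < pug → go left; emu < owl → go left; emu < fox → go left. Place as left child of fox.
Insert cod: cod > bee → go right; cod < dog → go left. Place as left child of dog.
Insert eel: eel > bee → go right; eel > dog → go right; eel < rat → go left; eel < pug → go left; eel < owl → go left; eel < fox → go left; eel < emu → go left. Place as left child of emu.
Insert cat: cat > bee → go right; cat < dog → go left; cat < cod → go left. Place as left child of cod.
Insert hog: hog > bee → go right; hog > dog → go right; hog < rat → go left; hog < pug → go left; hog < owl → go left; hog > fox → go right. Place as right child of fox.
Insert elk: elk > bee → go right; elk > dog → go right; elk < rat → go left; elk < pug → go left; elk < owl → go left; elk < fox → go left; elk < emu → go left; elk > eel → go right. Place as right child of eel.
Insert yak: yak > bee → go right; yak > dog → go right; yak > rat → go right. Place as right child of rat.
Insert ant: ant < bee → go left. Place as left child of bee.

Delete dog (two children — replace with in-order successor).
After deletion, pug's right child: none.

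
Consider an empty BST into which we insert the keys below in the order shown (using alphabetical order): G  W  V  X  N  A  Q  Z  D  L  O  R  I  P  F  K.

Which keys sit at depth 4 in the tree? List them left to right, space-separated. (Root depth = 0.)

G: root
W: right child of G (depth 1)
V: left child of W (depth 2)
X: right child of W (depth 2)
N: left child of V (depth 3)
A: left child of G (depth 1)
Q: right child of N (depth 4)
Z: right child of X (depth 3)
D: right child of A (depth 2)
L: left child of N (depth 4)
O: left child of Q (depth 5)
R: right child of Q (depth 5)
I: left child of L (depth 5)
P: right child of O (depth 6)
F: right child of D (depth 3)
K: right child of I (depth 6)

L Q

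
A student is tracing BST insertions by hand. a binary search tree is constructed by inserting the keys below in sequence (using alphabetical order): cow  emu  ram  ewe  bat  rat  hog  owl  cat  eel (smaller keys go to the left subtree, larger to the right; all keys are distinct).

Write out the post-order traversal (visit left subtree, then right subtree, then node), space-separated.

cat bat eel owl hog ewe rat ram emu cow

Resulting structure (node: left, right):
  cow: L=bat, R=emu
  emu: L=eel, R=ram
  ram: L=ewe, R=rat
  ewe: L=–, R=hog
  bat: L=–, R=cat
  rat: L=–, R=–
  hog: L=–, R=owl
  owl: L=–, R=–
  cat: L=–, R=–
  eel: L=–, R=–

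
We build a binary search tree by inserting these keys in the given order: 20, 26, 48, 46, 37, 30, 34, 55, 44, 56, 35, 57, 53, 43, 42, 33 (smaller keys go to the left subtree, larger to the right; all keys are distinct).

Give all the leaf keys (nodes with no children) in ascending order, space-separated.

33 35 42 53 57

Insert 20: tree is empty, so 20 becomes the root.
Insert 26: 26 > 20 → go right. Place as right child of 20.
Insert 48: 48 > 20 → go right; 48 > 26 → go right. Place as right child of 26.
Insert 46: 46 > 20 → go right; 46 > 26 → go right; 46 < 48 → go left. Place as left child of 48.
Insert 37: 37 > 20 → go right; 37 > 26 → go right; 37 < 48 → go left; 37 < 46 → go left. Place as left child of 46.
Insert 30: 30 > 20 → go right; 30 > 26 → go right; 30 < 48 → go left; 30 < 46 → go left; 30 < 37 → go left. Place as left child of 37.
Insert 34: 34 > 20 → go right; 34 > 26 → go right; 34 < 48 → go left; 34 < 46 → go left; 34 < 37 → go left; 34 > 30 → go right. Place as right child of 30.
Insert 55: 55 > 20 → go right; 55 > 26 → go right; 55 > 48 → go right. Place as right child of 48.
Insert 44: 44 > 20 → go right; 44 > 26 → go right; 44 < 48 → go left; 44 < 46 → go left; 44 > 37 → go right. Place as right child of 37.
Insert 56: 56 > 20 → go right; 56 > 26 → go right; 56 > 48 → go right; 56 > 55 → go right. Place as right child of 55.
Insert 35: 35 > 20 → go right; 35 > 26 → go right; 35 < 48 → go left; 35 < 46 → go left; 35 < 37 → go left; 35 > 30 → go right; 35 > 34 → go right. Place as right child of 34.
Insert 57: 57 > 20 → go right; 57 > 26 → go right; 57 > 48 → go right; 57 > 55 → go right; 57 > 56 → go right. Place as right child of 56.
Insert 53: 53 > 20 → go right; 53 > 26 → go right; 53 > 48 → go right; 53 < 55 → go left. Place as left child of 55.
Insert 43: 43 > 20 → go right; 43 > 26 → go right; 43 < 48 → go left; 43 < 46 → go left; 43 > 37 → go right; 43 < 44 → go left. Place as left child of 44.
Insert 42: 42 > 20 → go right; 42 > 26 → go right; 42 < 48 → go left; 42 < 46 → go left; 42 > 37 → go right; 42 < 44 → go left; 42 < 43 → go left. Place as left child of 43.
Insert 33: 33 > 20 → go right; 33 > 26 → go right; 33 < 48 → go left; 33 < 46 → go left; 33 < 37 → go left; 33 > 30 → go right; 33 < 34 → go left. Place as left child of 34.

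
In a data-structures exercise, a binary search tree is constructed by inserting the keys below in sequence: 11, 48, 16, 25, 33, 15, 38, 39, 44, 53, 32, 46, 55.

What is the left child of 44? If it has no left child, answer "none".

Resulting structure (node: left, right):
  11: L=–, R=48
  48: L=16, R=53
  16: L=15, R=25
  25: L=–, R=33
  33: L=32, R=38
  15: L=–, R=–
  38: L=–, R=39
  39: L=–, R=44
  44: L=–, R=46
  53: L=–, R=55
  32: L=–, R=–
  46: L=–, R=–
  55: L=–, R=–

none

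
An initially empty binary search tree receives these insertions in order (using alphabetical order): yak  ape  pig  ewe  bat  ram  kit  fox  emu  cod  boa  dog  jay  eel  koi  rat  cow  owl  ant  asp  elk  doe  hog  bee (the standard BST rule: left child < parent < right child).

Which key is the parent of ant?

ape

yak: root
ape: left child of yak (depth 1)
pig: right child of ape (depth 2)
ewe: left child of pig (depth 3)
bat: left child of ewe (depth 4)
ram: right child of pig (depth 3)
kit: right child of ewe (depth 4)
fox: left child of kit (depth 5)
emu: right child of bat (depth 5)
cod: left child of emu (depth 6)
boa: left child of cod (depth 7)
dog: right child of cod (depth 7)
jay: right child of fox (depth 6)
eel: right child of dog (depth 8)
koi: right child of kit (depth 5)
rat: right child of ram (depth 4)
cow: left child of dog (depth 8)
owl: right child of koi (depth 6)
ant: left child of ape (depth 2)
asp: left child of bat (depth 5)
elk: right child of eel (depth 9)
doe: right child of cow (depth 9)
hog: left child of jay (depth 7)
bee: left child of boa (depth 8)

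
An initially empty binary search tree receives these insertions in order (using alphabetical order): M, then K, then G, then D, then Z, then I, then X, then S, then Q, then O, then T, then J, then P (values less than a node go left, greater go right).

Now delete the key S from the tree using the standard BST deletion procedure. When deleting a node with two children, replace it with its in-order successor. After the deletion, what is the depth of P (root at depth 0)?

Insert M: tree is empty, so M becomes the root.
Insert K: K < M → go left. Place as left child of M.
Insert G: G < M → go left; G < K → go left. Place as left child of K.
Insert D: D < M → go left; D < K → go left; D < G → go left. Place as left child of G.
Insert Z: Z > M → go right. Place as right child of M.
Insert I: I < M → go left; I < K → go left; I > G → go right. Place as right child of G.
Insert X: X > M → go right; X < Z → go left. Place as left child of Z.
Insert S: S > M → go right; S < Z → go left; S < X → go left. Place as left child of X.
Insert Q: Q > M → go right; Q < Z → go left; Q < X → go left; Q < S → go left. Place as left child of S.
Insert O: O > M → go right; O < Z → go left; O < X → go left; O < S → go left; O < Q → go left. Place as left child of Q.
Insert T: T > M → go right; T < Z → go left; T < X → go left; T > S → go right. Place as right child of S.
Insert J: J < M → go left; J < K → go left; J > G → go right; J > I → go right. Place as right child of I.
Insert P: P > M → go right; P < Z → go left; P < X → go left; P < S → go left; P < Q → go left; P > O → go right. Place as right child of O.

Delete S (two children — replace with in-order successor).
After deletion, path to P: M → Z → X → T → Q → O → P.

6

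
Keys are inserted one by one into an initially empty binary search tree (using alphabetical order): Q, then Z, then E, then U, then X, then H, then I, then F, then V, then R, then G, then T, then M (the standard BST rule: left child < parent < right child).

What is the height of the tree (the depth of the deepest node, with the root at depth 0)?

4

Insert Q: tree is empty, so Q becomes the root.
Insert Z: Z > Q → go right. Place as right child of Q.
Insert E: E < Q → go left. Place as left child of Q.
Insert U: U > Q → go right; U < Z → go left. Place as left child of Z.
Insert X: X > Q → go right; X < Z → go left; X > U → go right. Place as right child of U.
Insert H: H < Q → go left; H > E → go right. Place as right child of E.
Insert I: I < Q → go left; I > E → go right; I > H → go right. Place as right child of H.
Insert F: F < Q → go left; F > E → go right; F < H → go left. Place as left child of H.
Insert V: V > Q → go right; V < Z → go left; V > U → go right; V < X → go left. Place as left child of X.
Insert R: R > Q → go right; R < Z → go left; R < U → go left. Place as left child of U.
Insert G: G < Q → go left; G > E → go right; G < H → go left; G > F → go right. Place as right child of F.
Insert T: T > Q → go right; T < Z → go left; T < U → go left; T > R → go right. Place as right child of R.
Insert M: M < Q → go left; M > E → go right; M > H → go right; M > I → go right. Place as right child of I.

The deepest node is V at depth 4.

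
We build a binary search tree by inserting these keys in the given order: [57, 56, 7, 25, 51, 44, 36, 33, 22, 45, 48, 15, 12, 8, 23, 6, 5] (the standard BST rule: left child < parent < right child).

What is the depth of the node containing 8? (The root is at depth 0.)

57: root
56: left child of 57 (depth 1)
7: left child of 56 (depth 2)
25: right child of 7 (depth 3)
51: right child of 25 (depth 4)
44: left child of 51 (depth 5)
36: left child of 44 (depth 6)
33: left child of 36 (depth 7)
22: left child of 25 (depth 4)
45: right child of 44 (depth 6)
48: right child of 45 (depth 7)
15: left child of 22 (depth 5)
12: left child of 15 (depth 6)
8: left child of 12 (depth 7)
23: right child of 22 (depth 5)
6: left child of 7 (depth 3)
5: left child of 6 (depth 4)

Path to 8: 57 → 56 → 7 → 25 → 22 → 15 → 12 → 8, which is 7 edges.

7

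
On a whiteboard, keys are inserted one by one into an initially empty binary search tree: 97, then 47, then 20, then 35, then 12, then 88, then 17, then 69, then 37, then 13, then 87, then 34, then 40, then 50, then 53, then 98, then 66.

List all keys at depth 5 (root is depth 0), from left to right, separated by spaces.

13 40 53

Resulting structure (node: left, right):
  97: L=47, R=98
  47: L=20, R=88
  20: L=12, R=35
  35: L=34, R=37
  12: L=–, R=17
  88: L=69, R=–
  17: L=13, R=–
  69: L=50, R=87
  37: L=–, R=40
  13: L=–, R=–
  87: L=–, R=–
  34: L=–, R=–
  40: L=–, R=–
  50: L=–, R=53
  53: L=–, R=66
  98: L=–, R=–
  66: L=–, R=–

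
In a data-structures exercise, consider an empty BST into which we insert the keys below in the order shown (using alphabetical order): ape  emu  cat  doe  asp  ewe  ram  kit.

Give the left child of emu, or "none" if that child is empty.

cat

Insert ape: tree is empty, so ape becomes the root.
Insert emu: emu > ape → go right. Place as right child of ape.
Insert cat: cat > ape → go right; cat < emu → go left. Place as left child of emu.
Insert doe: doe > ape → go right; doe < emu → go left; doe > cat → go right. Place as right child of cat.
Insert asp: asp > ape → go right; asp < emu → go left; asp < cat → go left. Place as left child of cat.
Insert ewe: ewe > ape → go right; ewe > emu → go right. Place as right child of emu.
Insert ram: ram > ape → go right; ram > emu → go right; ram > ewe → go right. Place as right child of ewe.
Insert kit: kit > ape → go right; kit > emu → go right; kit > ewe → go right; kit < ram → go left. Place as left child of ram.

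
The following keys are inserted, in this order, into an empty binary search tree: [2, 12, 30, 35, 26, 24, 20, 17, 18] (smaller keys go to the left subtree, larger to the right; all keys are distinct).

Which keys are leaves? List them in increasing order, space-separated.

Insert 2: tree is empty, so 2 becomes the root.
Insert 12: 12 > 2 → go right. Place as right child of 2.
Insert 30: 30 > 2 → go right; 30 > 12 → go right. Place as right child of 12.
Insert 35: 35 > 2 → go right; 35 > 12 → go right; 35 > 30 → go right. Place as right child of 30.
Insert 26: 26 > 2 → go right; 26 > 12 → go right; 26 < 30 → go left. Place as left child of 30.
Insert 24: 24 > 2 → go right; 24 > 12 → go right; 24 < 30 → go left; 24 < 26 → go left. Place as left child of 26.
Insert 20: 20 > 2 → go right; 20 > 12 → go right; 20 < 30 → go left; 20 < 26 → go left; 20 < 24 → go left. Place as left child of 24.
Insert 17: 17 > 2 → go right; 17 > 12 → go right; 17 < 30 → go left; 17 < 26 → go left; 17 < 24 → go left; 17 < 20 → go left. Place as left child of 20.
Insert 18: 18 > 2 → go right; 18 > 12 → go right; 18 < 30 → go left; 18 < 26 → go left; 18 < 24 → go left; 18 < 20 → go left; 18 > 17 → go right. Place as right child of 17.

18 35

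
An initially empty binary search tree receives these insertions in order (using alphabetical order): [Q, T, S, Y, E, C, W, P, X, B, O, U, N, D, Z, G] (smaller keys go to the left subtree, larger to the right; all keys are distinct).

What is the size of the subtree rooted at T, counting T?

Resulting structure (node: left, right):
  Q: L=E, R=T
  T: L=S, R=Y
  S: L=–, R=–
  Y: L=W, R=Z
  E: L=C, R=P
  C: L=B, R=D
  W: L=U, R=X
  P: L=O, R=–
  X: L=–, R=–
  B: L=–, R=–
  O: L=N, R=–
  U: L=–, R=–
  N: L=G, R=–
  D: L=–, R=–
  Z: L=–, R=–
  G: L=–, R=–

Subtree rooted at T contains: T, S, Y, W, U, X, Z — 7 nodes.

7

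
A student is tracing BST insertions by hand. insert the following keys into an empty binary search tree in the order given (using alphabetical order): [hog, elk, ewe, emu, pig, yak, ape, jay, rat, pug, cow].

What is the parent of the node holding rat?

yak

hog: root
elk: left child of hog (depth 1)
ewe: right child of elk (depth 2)
emu: left child of ewe (depth 3)
pig: right child of hog (depth 1)
yak: right child of pig (depth 2)
ape: left child of elk (depth 2)
jay: left child of pig (depth 2)
rat: left child of yak (depth 3)
pug: left child of rat (depth 4)
cow: right child of ape (depth 3)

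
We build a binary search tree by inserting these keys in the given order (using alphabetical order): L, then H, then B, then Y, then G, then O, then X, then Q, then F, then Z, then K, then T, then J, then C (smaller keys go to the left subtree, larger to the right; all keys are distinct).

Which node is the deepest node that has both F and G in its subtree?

G

L: root
H: left child of L (depth 1)
B: left child of H (depth 2)
Y: right child of L (depth 1)
G: right child of B (depth 3)
O: left child of Y (depth 2)
X: right child of O (depth 3)
Q: left child of X (depth 4)
F: left child of G (depth 4)
Z: right child of Y (depth 2)
K: right child of H (depth 2)
T: right child of Q (depth 5)
J: left child of K (depth 3)
C: left child of F (depth 5)

Path to F: L → H → B → G → F
Path to G: L → H → B → G
G lies on both paths and is an ancestor of the other node.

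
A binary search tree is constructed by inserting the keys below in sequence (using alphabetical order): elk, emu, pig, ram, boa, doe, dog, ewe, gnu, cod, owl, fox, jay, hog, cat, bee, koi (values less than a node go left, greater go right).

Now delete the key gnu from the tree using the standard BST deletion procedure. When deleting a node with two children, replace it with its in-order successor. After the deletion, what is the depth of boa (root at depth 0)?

1

Insert elk: tree is empty, so elk becomes the root.
Insert emu: emu > elk → go right. Place as right child of elk.
Insert pig: pig > elk → go right; pig > emu → go right. Place as right child of emu.
Insert ram: ram > elk → go right; ram > emu → go right; ram > pig → go right. Place as right child of pig.
Insert boa: boa < elk → go left. Place as left child of elk.
Insert doe: doe < elk → go left; doe > boa → go right. Place as right child of boa.
Insert dog: dog < elk → go left; dog > boa → go right; dog > doe → go right. Place as right child of doe.
Insert ewe: ewe > elk → go right; ewe > emu → go right; ewe < pig → go left. Place as left child of pig.
Insert gnu: gnu > elk → go right; gnu > emu → go right; gnu < pig → go left; gnu > ewe → go right. Place as right child of ewe.
Insert cod: cod < elk → go left; cod > boa → go right; cod < doe → go left. Place as left child of doe.
Insert owl: owl > elk → go right; owl > emu → go right; owl < pig → go left; owl > ewe → go right; owl > gnu → go right. Place as right child of gnu.
Insert fox: fox > elk → go right; fox > emu → go right; fox < pig → go left; fox > ewe → go right; fox < gnu → go left. Place as left child of gnu.
Insert jay: jay > elk → go right; jay > emu → go right; jay < pig → go left; jay > ewe → go right; jay > gnu → go right; jay < owl → go left. Place as left child of owl.
Insert hog: hog > elk → go right; hog > emu → go right; hog < pig → go left; hog > ewe → go right; hog > gnu → go right; hog < owl → go left; hog < jay → go left. Place as left child of jay.
Insert cat: cat < elk → go left; cat > boa → go right; cat < doe → go left; cat < cod → go left. Place as left child of cod.
Insert bee: bee < elk → go left; bee < boa → go left. Place as left child of boa.
Insert koi: koi > elk → go right; koi > emu → go right; koi < pig → go left; koi > ewe → go right; koi > gnu → go right; koi < owl → go left; koi > jay → go right. Place as right child of jay.

Delete gnu (two children — replace with in-order successor).
After deletion, path to boa: elk → boa.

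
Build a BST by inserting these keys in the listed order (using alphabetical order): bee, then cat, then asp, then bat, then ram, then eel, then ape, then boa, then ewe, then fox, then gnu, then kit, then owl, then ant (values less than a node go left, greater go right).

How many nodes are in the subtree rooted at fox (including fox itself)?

Insert bee: tree is empty, so bee becomes the root.
Insert cat: cat > bee → go right. Place as right child of bee.
Insert asp: asp < bee → go left. Place as left child of bee.
Insert bat: bat < bee → go left; bat > asp → go right. Place as right child of asp.
Insert ram: ram > bee → go right; ram > cat → go right. Place as right child of cat.
Insert eel: eel > bee → go right; eel > cat → go right; eel < ram → go left. Place as left child of ram.
Insert ape: ape < bee → go left; ape < asp → go left. Place as left child of asp.
Insert boa: boa > bee → go right; boa < cat → go left. Place as left child of cat.
Insert ewe: ewe > bee → go right; ewe > cat → go right; ewe < ram → go left; ewe > eel → go right. Place as right child of eel.
Insert fox: fox > bee → go right; fox > cat → go right; fox < ram → go left; fox > eel → go right; fox > ewe → go right. Place as right child of ewe.
Insert gnu: gnu > bee → go right; gnu > cat → go right; gnu < ram → go left; gnu > eel → go right; gnu > ewe → go right; gnu > fox → go right. Place as right child of fox.
Insert kit: kit > bee → go right; kit > cat → go right; kit < ram → go left; kit > eel → go right; kit > ewe → go right; kit > fox → go right; kit > gnu → go right. Place as right child of gnu.
Insert owl: owl > bee → go right; owl > cat → go right; owl < ram → go left; owl > eel → go right; owl > ewe → go right; owl > fox → go right; owl > gnu → go right; owl > kit → go right. Place as right child of kit.
Insert ant: ant < bee → go left; ant < asp → go left; ant < ape → go left. Place as left child of ape.

Subtree rooted at fox contains: fox, gnu, kit, owl — 4 nodes.

4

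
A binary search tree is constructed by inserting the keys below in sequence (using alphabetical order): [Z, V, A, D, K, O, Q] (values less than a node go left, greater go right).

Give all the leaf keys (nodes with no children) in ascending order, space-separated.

Q

Z: root
V: left child of Z (depth 1)
A: left child of V (depth 2)
D: right child of A (depth 3)
K: right child of D (depth 4)
O: right child of K (depth 5)
Q: right child of O (depth 6)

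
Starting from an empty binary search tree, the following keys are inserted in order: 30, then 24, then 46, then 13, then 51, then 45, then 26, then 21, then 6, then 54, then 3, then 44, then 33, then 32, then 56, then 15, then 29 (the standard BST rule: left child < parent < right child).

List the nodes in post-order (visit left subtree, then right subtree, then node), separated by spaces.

Insert 30: tree is empty, so 30 becomes the root.
Insert 24: 24 < 30 → go left. Place as left child of 30.
Insert 46: 46 > 30 → go right. Place as right child of 30.
Insert 13: 13 < 30 → go left; 13 < 24 → go left. Place as left child of 24.
Insert 51: 51 > 30 → go right; 51 > 46 → go right. Place as right child of 46.
Insert 45: 45 > 30 → go right; 45 < 46 → go left. Place as left child of 46.
Insert 26: 26 < 30 → go left; 26 > 24 → go right. Place as right child of 24.
Insert 21: 21 < 30 → go left; 21 < 24 → go left; 21 > 13 → go right. Place as right child of 13.
Insert 6: 6 < 30 → go left; 6 < 24 → go left; 6 < 13 → go left. Place as left child of 13.
Insert 54: 54 > 30 → go right; 54 > 46 → go right; 54 > 51 → go right. Place as right child of 51.
Insert 3: 3 < 30 → go left; 3 < 24 → go left; 3 < 13 → go left; 3 < 6 → go left. Place as left child of 6.
Insert 44: 44 > 30 → go right; 44 < 46 → go left; 44 < 45 → go left. Place as left child of 45.
Insert 33: 33 > 30 → go right; 33 < 46 → go left; 33 < 45 → go left; 33 < 44 → go left. Place as left child of 44.
Insert 32: 32 > 30 → go right; 32 < 46 → go left; 32 < 45 → go left; 32 < 44 → go left; 32 < 33 → go left. Place as left child of 33.
Insert 56: 56 > 30 → go right; 56 > 46 → go right; 56 > 51 → go right; 56 > 54 → go right. Place as right child of 54.
Insert 15: 15 < 30 → go left; 15 < 24 → go left; 15 > 13 → go right; 15 < 21 → go left. Place as left child of 21.
Insert 29: 29 < 30 → go left; 29 > 24 → go right; 29 > 26 → go right. Place as right child of 26.

3 6 15 21 13 29 26 24 32 33 44 45 56 54 51 46 30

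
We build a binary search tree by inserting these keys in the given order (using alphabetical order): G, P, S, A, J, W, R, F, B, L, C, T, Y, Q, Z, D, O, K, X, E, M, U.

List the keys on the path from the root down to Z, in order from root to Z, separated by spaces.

G P S W Y Z

Resulting structure (node: left, right):
  G: L=A, R=P
  P: L=J, R=S
  S: L=R, R=W
  A: L=–, R=F
  J: L=–, R=L
  W: L=T, R=Y
  R: L=Q, R=–
  F: L=B, R=–
  B: L=–, R=C
  L: L=K, R=O
  C: L=–, R=D
  T: L=–, R=U
  Y: L=X, R=Z
  Q: L=–, R=–
  Z: L=–, R=–
  D: L=–, R=E
  O: L=M, R=–
  K: L=–, R=–
  X: L=–, R=–
  E: L=–, R=–
  M: L=–, R=–
  U: L=–, R=–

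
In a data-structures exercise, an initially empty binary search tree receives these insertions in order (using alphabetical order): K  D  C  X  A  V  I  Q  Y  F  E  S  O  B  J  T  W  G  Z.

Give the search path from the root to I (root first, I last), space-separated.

K D I

K: root
D: left child of K (depth 1)
C: left child of D (depth 2)
X: right child of K (depth 1)
A: left child of C (depth 3)
V: left child of X (depth 2)
I: right child of D (depth 2)
Q: left child of V (depth 3)
Y: right child of X (depth 2)
F: left child of I (depth 3)
E: left child of F (depth 4)
S: right child of Q (depth 4)
O: left child of Q (depth 4)
B: right child of A (depth 4)
J: right child of I (depth 3)
T: right child of S (depth 5)
W: right child of V (depth 3)
G: right child of F (depth 4)
Z: right child of Y (depth 3)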